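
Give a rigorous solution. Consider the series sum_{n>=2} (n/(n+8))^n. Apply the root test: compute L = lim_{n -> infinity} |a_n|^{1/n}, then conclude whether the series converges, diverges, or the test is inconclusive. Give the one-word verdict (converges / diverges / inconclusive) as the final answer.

Let a_n denote the general term. Form |a_n|^(1/n) and simplify:
|a_n|^(1/n) = n/(n + 8)
Take the limit as n -> infinity: L = 1.
Since L = 1, the root test is inconclusive. (In fact a_n = (n/(n+8))^n -> e^(-8) != 0, so the nth-term test shows divergence; but the root test itself gives no conclusion.)

inconclusive


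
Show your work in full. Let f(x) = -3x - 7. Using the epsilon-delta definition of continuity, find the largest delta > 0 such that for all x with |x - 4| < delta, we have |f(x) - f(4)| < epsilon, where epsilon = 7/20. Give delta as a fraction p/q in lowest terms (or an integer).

We compute f(4) = -3*(4) - 7 = -19.
|f(x) - f(4)| = |-3x - 7 - (-19)| = |-3(x - 4)| = 3|x - 4|.
We need 3|x - 4| < 7/20, i.e. |x - 4| < 7/20 / 3 = 7/60.
So any delta <= 7/60 works. Conversely, if delta > 7/60, then x = 4 + 7/60 satisfies |x - 4| = 7/60 < delta but |f(x) - f(4)| = 3 * 7/60 = 7/20, which is not < 7/20; so no larger delta works.
Hence the largest such delta is 7/60.

7/60


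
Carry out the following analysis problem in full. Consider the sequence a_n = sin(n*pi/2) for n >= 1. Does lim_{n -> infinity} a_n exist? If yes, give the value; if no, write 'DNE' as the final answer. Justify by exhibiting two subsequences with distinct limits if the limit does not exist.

Examine the behaviour of a_n along subsequences.
a_{4k+1} = sin(pi/2 + 2k*pi) = 1 -> 1. a_{4k+3} = sin(3pi/2 + 2k*pi) = -1 -> -1.
Since these two subsequential limits are 1 and -1, distinct, the full sequence cannot converge (a convergent sequence has all subsequences tending to the same limit). So lim a_n does not exist.

DNE


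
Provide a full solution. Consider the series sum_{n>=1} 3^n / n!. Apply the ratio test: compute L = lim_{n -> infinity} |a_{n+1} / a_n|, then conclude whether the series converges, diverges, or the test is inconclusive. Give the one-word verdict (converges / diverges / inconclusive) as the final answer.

Let a_n denote the general term. Form the ratio a_{n+1}/a_n and simplify:
a_{n+1}/a_n = 3/(n + 1)
Take the limit as n -> infinity: L = 0.
Since L = 0 < 1, the ratio test implies the series converges.

converges


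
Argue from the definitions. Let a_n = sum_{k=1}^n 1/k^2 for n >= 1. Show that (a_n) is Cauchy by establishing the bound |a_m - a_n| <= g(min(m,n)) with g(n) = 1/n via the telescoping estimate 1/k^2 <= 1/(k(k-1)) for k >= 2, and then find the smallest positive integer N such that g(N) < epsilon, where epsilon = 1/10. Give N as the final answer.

For m > n >= 1: |a_m - a_n| = sum_{k=n+1}^m 1/k^2.
Use 1/k^2 <= 1/(k(k-1)) = 1/(k-1) - 1/k for k >= 2:
sum_{k=n+1}^m 1/k^2 <= sum_{k=n+1}^m (1/(k-1) - 1/k) = 1/n - 1/m <= 1/n.
By symmetry the same bound holds with n,m swapped, so |a_m - a_n| <= 1/min(m,n) = g(min(m,n)). Since g(n) -> 0, (a_n) is Cauchy.
Now solve g(N) < 1/10: 1/N < 1/10 <=> N > 1/(1/10) = 10.
The smallest integer strictly greater than 10 is N = 11.
Check: g(11) = 1/11 < 1/10; g(10) = 1/10 >= 1/10. So N = 11.

11


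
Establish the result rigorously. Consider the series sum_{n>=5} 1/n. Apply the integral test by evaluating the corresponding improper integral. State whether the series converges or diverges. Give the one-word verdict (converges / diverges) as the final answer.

Let f(x) = 1/x. Then f is positive, continuous, and decreasing on [5, infinity), so the integral test applies.
Compute the improper integral int_{5}^infinity f(x) dx:
  antiderivative F(x) = log(x).
  As x -> infinity, log(x) -> infinity.
  So int = infinity - log(5) = infinity. By the integral test, the series diverges.

diverges


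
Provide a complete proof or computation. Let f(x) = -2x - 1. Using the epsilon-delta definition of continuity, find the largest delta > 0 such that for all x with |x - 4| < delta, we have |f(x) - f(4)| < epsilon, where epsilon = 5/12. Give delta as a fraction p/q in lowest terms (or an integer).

We compute f(4) = -2*(4) - 1 = -9.
|f(x) - f(4)| = |-2x - 1 - (-9)| = |-2(x - 4)| = 2|x - 4|.
We need 2|x - 4| < 5/12, i.e. |x - 4| < 5/12 / 2 = 5/24.
So any delta <= 5/24 works. Conversely, if delta > 5/24, then x = 4 + 5/24 satisfies |x - 4| = 5/24 < delta but |f(x) - f(4)| = 2 * 5/24 = 5/12, which is not < 5/12; so no larger delta works.
Hence the largest such delta is 5/24.

5/24


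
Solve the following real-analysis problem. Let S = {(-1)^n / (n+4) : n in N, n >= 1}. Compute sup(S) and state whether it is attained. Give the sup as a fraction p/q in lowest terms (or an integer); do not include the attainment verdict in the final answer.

Analysis:
- Values: -1/5, 1/6, -1/7, 1/8, -1/9, ...
- Positive terms (even n): 1/(2+4), 1/(4+4), ... decreasing -> max = 1/6 (n=2).
- Negative terms (odd n): -1/(1+4), -1/(3+4), ... increasing -> min = -1/5 (n=1).
- So sup = 1/6 (attained at n=2); inf = -1/5 (attained at n=1).
Conclusion: sup(S) = 1/6, attained in S.

1/6


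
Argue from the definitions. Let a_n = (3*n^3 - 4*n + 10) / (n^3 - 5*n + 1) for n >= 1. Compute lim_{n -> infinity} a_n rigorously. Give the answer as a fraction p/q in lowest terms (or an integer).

Divide numerator and denominator by n^3, the highest power:
numerator / n^3 = 3 - 4/n^2 + 10/n^3
denominator / n^3 = 1 - 5/n^2 + n^(-3)
As n -> infinity, all terms of the form c/n^k (k >= 1) tend to 0.
So numerator / n^3 -> 3 and denominator / n^3 -> 1.
Therefore lim a_n = 3.

3


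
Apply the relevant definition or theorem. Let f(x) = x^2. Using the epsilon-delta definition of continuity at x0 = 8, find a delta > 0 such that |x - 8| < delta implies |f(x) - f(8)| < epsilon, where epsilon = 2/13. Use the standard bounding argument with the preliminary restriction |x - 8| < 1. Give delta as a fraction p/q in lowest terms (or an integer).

Factor: |x^2 - (8)^2| = |x - 8| * |x + 8|.
Impose |x - 8| < 1 first. Then |x + 8| = |(x - 8) + 2*(8)| <= |x - 8| + 2*|8| < 1 + 16 = 17.
So |x^2 - (8)^2| < delta * 17.
We need delta * 17 <= 2/13, i.e. delta <= 2/13/17 = 2/221.
Since 2/221 < 1, this is tighter than 1; take delta = 2/221.
So delta = 2/221 works.

2/221


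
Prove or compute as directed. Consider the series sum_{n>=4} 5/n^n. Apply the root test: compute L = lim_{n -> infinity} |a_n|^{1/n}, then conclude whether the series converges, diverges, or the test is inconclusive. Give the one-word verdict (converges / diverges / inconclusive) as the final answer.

Let a_n denote the general term. Form |a_n|^(1/n) and simplify:
|a_n|^(1/n) = 5^(1/n)/n
Take the limit as n -> infinity: L = 0.
Since L = 0 < 1, the root test implies convergence.

converges


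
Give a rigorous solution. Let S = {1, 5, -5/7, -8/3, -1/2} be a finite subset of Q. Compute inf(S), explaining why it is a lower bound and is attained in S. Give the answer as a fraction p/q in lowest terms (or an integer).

S is finite, so inf(S) = min(S).
Sorted increasing:
-8/3, -5/7, -1/2, 1, 5
The extremum is -8/3.
For every x in S, x >= -8/3. And -8/3 is in S, so it is attained.
Therefore inf(S) = -8/3.

-8/3


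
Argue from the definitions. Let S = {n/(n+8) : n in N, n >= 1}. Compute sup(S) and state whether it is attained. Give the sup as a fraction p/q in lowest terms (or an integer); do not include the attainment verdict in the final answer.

Analysis:
- Values: 1/9, 1/5, 3/11, 1/3, ... strictly increasing.
- Minimum is 1/9 (n=1); inf = 1/9 (attained).
- n/(n+8) = 1 - 8/(n+8) -> 1 from below as n -> infinity, and never equals 1.
- So sup = 1 (not attained).
Conclusion: sup(S) = 1, not attained in S.

1


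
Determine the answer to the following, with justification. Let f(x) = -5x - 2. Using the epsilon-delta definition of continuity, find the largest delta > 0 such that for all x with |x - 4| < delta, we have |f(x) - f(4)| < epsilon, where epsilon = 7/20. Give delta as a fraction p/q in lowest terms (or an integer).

We compute f(4) = -5*(4) - 2 = -22.
|f(x) - f(4)| = |-5x - 2 - (-22)| = |-5(x - 4)| = 5|x - 4|.
We need 5|x - 4| < 7/20, i.e. |x - 4| < 7/20 / 5 = 7/100.
So any delta <= 7/100 works. Conversely, if delta > 7/100, then x = 4 + 7/100 satisfies |x - 4| = 7/100 < delta but |f(x) - f(4)| = 5 * 7/100 = 7/20, which is not < 7/20; so no larger delta works.
Hence the largest such delta is 7/100.

7/100


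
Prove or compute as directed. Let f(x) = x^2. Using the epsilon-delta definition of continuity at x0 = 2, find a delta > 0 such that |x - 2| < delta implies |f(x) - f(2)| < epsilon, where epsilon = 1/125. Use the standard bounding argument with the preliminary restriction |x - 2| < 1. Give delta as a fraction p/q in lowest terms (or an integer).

Factor: |x^2 - (2)^2| = |x - 2| * |x + 2|.
Impose |x - 2| < 1 first. Then |x + 2| = |(x - 2) + 2*(2)| <= |x - 2| + 2*|2| < 1 + 4 = 5.
So |x^2 - (2)^2| < delta * 5.
We need delta * 5 <= 1/125, i.e. delta <= 1/125/5 = 1/625.
Since 1/625 < 1, this is tighter than 1; take delta = 1/625.
So delta = 1/625 works.

1/625


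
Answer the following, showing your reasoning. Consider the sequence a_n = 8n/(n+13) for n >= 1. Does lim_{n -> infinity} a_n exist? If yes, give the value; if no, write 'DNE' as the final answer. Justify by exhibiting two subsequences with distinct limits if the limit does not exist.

Examine the behaviour of a_n along subsequences.
Even-n subsequence a_{2k} = 8(2k)/(2k+13) -> 8. Odd-n subsequence a_{2k+1} = 8(2k+1)/(2k+14) -> 8. Both tend to 8, which suggests the limit is 8; verify directly.
|a_n - 8| = |8n - 8(n+13)| / (n+13) = 104/(n+13) < 104/n for every n >= 1.
Given epsilon > 0, choose a positive integer N > 104/epsilon. Then for all n >= N, |a_n - 8| < 104/n <= 104/N < epsilon.
So by the definition of the limit, lim a_n exists and equals 8.

8


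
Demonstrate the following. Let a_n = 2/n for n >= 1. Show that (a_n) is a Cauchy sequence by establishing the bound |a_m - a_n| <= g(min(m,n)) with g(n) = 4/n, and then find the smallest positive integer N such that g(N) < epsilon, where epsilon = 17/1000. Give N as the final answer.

For any m, n >= 1, by the triangle inequality:
|a_m - a_n| = |2/m - 2/n| <= 2*1/m + 2*1/n <= 4/min(m,n).
So g(n) = 4/n bounds the Cauchy difference. Since g(n) -> 0, (a_n) is Cauchy.
Now solve g(N) < 17/1000: 4/N < 17/1000 <=> N > 4 / (17/1000) = 4000/17.
The smallest integer strictly greater than 4000/17 is N = 236.
Check: g(236) = 4/236 = 1/59 < 17/1000; g(235) = 4/235 >= 17/1000. So N = 236.

236


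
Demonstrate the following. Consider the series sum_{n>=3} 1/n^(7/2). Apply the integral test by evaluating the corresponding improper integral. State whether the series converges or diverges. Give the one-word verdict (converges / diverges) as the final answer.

Let f(x) = x^(-7/2). Then f is positive, continuous, and decreasing on [3, infinity), so the integral test applies.
Compute the improper integral int_{3}^infinity f(x) dx:
  antiderivative F(x) = -2/(5*x^(5/2)).
  As x -> infinity, F(x) -> 0 (since p = 7/2 > 1).
  So int = F(infinity) - F(3) = 0 - (-2*sqrt(3)/135) = 2*sqrt(3)/135.
  Finite, so by the integral test, the series converges.

converges


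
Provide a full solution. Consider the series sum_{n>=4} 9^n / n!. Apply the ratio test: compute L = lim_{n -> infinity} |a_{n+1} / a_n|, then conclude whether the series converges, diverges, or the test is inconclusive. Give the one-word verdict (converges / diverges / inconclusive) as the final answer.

Let a_n denote the general term. Form the ratio a_{n+1}/a_n and simplify:
a_{n+1}/a_n = 9/(n + 1)
Take the limit as n -> infinity: L = 0.
Since L = 0 < 1, the ratio test implies the series converges.

converges


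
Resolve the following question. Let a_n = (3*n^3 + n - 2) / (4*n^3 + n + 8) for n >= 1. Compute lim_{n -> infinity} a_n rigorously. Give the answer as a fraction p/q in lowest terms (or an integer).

Divide numerator and denominator by n^3, the highest power:
numerator / n^3 = 3 + n^(-2) - 2/n^3
denominator / n^3 = 4 + n^(-2) + 8/n^3
As n -> infinity, all terms of the form c/n^k (k >= 1) tend to 0.
So numerator / n^3 -> 3 and denominator / n^3 -> 4.
Therefore lim a_n = 3/4.

3/4


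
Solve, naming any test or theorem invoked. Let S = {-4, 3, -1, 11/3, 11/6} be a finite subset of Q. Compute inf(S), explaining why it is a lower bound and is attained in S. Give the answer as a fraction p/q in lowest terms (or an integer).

S is finite, so inf(S) = min(S).
Sorted increasing:
-4, -1, 11/6, 3, 11/3
The extremum is -4.
For every x in S, x >= -4. And -4 is in S, so it is attained.
Therefore inf(S) = -4.

-4


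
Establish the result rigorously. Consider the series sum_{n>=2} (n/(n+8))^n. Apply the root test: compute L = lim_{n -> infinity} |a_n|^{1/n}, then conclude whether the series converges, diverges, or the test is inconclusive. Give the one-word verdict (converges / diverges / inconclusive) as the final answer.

Let a_n denote the general term. Form |a_n|^(1/n) and simplify:
|a_n|^(1/n) = n/(n + 8)
Take the limit as n -> infinity: L = 1.
Since L = 1, the root test is inconclusive. (In fact a_n = (n/(n+8))^n -> e^(-8) != 0, so the nth-term test shows divergence; but the root test itself gives no conclusion.)

inconclusive


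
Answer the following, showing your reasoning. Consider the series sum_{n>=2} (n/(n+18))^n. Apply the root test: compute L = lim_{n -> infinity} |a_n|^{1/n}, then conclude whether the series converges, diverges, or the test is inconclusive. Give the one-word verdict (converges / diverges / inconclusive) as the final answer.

Let a_n denote the general term. Form |a_n|^(1/n) and simplify:
|a_n|^(1/n) = n/(n + 18)
Take the limit as n -> infinity: L = 1.
Since L = 1, the root test is inconclusive. (In fact a_n = (n/(n+18))^n -> e^(-18) != 0, so the nth-term test shows divergence; but the root test itself gives no conclusion.)

inconclusive


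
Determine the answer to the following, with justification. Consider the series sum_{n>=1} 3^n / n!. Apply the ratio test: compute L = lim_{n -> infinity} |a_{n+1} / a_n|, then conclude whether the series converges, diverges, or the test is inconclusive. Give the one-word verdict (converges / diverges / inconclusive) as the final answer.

Let a_n denote the general term. Form the ratio a_{n+1}/a_n and simplify:
a_{n+1}/a_n = 3/(n + 1)
Take the limit as n -> infinity: L = 0.
Since L = 0 < 1, the ratio test implies the series converges.

converges


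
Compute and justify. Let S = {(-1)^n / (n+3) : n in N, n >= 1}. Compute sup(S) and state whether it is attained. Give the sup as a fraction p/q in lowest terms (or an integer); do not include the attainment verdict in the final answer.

Analysis:
- Values: -1/4, 1/5, -1/6, 1/7, -1/8, ...
- Positive terms (even n): 1/(2+3), 1/(4+3), ... decreasing -> max = 1/5 (n=2).
- Negative terms (odd n): -1/(1+3), -1/(3+3), ... increasing -> min = -1/4 (n=1).
- So sup = 1/5 (attained at n=2); inf = -1/4 (attained at n=1).
Conclusion: sup(S) = 1/5, attained in S.

1/5


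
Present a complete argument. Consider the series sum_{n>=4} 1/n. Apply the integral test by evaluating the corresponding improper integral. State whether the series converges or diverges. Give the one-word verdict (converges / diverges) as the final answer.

Let f(x) = 1/x. Then f is positive, continuous, and decreasing on [4, infinity), so the integral test applies.
Compute the improper integral int_{4}^infinity f(x) dx:
  antiderivative F(x) = log(x).
  As x -> infinity, log(x) -> infinity.
  So int = infinity - log(4) = infinity. By the integral test, the series diverges.

diverges


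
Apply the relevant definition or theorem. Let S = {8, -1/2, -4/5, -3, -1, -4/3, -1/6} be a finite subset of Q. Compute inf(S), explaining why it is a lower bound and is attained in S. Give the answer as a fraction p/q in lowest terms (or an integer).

S is finite, so inf(S) = min(S).
Sorted increasing:
-3, -4/3, -1, -4/5, -1/2, -1/6, 8
The extremum is -3.
For every x in S, x >= -3. And -3 is in S, so it is attained.
Therefore inf(S) = -3.

-3


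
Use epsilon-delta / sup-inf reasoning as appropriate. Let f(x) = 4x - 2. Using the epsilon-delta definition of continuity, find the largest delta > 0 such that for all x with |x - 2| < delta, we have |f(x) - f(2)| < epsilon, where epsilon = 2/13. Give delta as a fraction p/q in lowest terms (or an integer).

We compute f(2) = 4*(2) - 2 = 6.
|f(x) - f(2)| = |4x - 2 - (6)| = |4(x - 2)| = 4|x - 2|.
We need 4|x - 2| < 2/13, i.e. |x - 2| < 2/13 / 4 = 1/26.
So any delta <= 1/26 works. Conversely, if delta > 1/26, then x = 2 + 1/26 satisfies |x - 2| = 1/26 < delta but |f(x) - f(2)| = 4 * 1/26 = 2/13, which is not < 2/13; so no larger delta works.
Hence the largest such delta is 1/26.

1/26


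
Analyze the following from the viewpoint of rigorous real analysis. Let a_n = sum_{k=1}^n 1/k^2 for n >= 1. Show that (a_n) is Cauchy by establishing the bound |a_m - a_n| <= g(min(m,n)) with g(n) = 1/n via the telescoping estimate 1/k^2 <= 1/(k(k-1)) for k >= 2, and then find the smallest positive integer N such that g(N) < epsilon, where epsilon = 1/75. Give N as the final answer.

For m > n >= 1: |a_m - a_n| = sum_{k=n+1}^m 1/k^2.
Use 1/k^2 <= 1/(k(k-1)) = 1/(k-1) - 1/k for k >= 2:
sum_{k=n+1}^m 1/k^2 <= sum_{k=n+1}^m (1/(k-1) - 1/k) = 1/n - 1/m <= 1/n.
By symmetry the same bound holds with n,m swapped, so |a_m - a_n| <= 1/min(m,n) = g(min(m,n)). Since g(n) -> 0, (a_n) is Cauchy.
Now solve g(N) < 1/75: 1/N < 1/75 <=> N > 1/(1/75) = 75.
The smallest integer strictly greater than 75 is N = 76.
Check: g(76) = 1/76 < 1/75; g(75) = 1/75 >= 1/75. So N = 76.

76


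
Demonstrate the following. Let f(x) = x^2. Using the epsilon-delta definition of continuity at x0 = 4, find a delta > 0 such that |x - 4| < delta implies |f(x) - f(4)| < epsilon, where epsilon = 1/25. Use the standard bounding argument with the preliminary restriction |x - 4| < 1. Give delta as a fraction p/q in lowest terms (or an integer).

Factor: |x^2 - (4)^2| = |x - 4| * |x + 4|.
Impose |x - 4| < 1 first. Then |x + 4| = |(x - 4) + 2*(4)| <= |x - 4| + 2*|4| < 1 + 8 = 9.
So |x^2 - (4)^2| < delta * 9.
We need delta * 9 <= 1/25, i.e. delta <= 1/25/9 = 1/225.
Since 1/225 < 1, this is tighter than 1; take delta = 1/225.
So delta = 1/225 works.

1/225


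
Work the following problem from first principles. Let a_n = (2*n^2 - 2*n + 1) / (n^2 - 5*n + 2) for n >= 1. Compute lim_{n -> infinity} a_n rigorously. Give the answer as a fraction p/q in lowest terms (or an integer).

Divide numerator and denominator by n^2, the highest power:
numerator / n^2 = 2 - 2/n + n^(-2)
denominator / n^2 = 1 - 5/n + 2/n^2
As n -> infinity, all terms of the form c/n^k (k >= 1) tend to 0.
So numerator / n^2 -> 2 and denominator / n^2 -> 1.
Therefore lim a_n = 2.

2


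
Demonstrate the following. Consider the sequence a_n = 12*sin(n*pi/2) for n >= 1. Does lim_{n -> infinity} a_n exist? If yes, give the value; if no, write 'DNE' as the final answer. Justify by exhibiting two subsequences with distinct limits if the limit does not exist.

Examine the behaviour of a_n along subsequences.
a_{4k+1} = 12*sin(pi/2 + 2k*pi) = 12 -> 12. a_{4k+3} = 12*sin(3pi/2 + 2k*pi) = -12 -> -12.
Since these two subsequential limits are 12 and -12, distinct, the full sequence cannot converge (a convergent sequence has all subsequences tending to the same limit). So lim a_n does not exist.

DNE


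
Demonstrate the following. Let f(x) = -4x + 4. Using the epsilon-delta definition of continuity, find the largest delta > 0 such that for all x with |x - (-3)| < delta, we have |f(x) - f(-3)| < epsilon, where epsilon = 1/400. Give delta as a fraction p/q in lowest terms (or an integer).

We compute f(-3) = -4*(-3) + 4 = 16.
|f(x) - f(-3)| = |-4x + 4 - (16)| = |-4(x - (-3))| = 4|x - (-3)|.
We need 4|x - (-3)| < 1/400, i.e. |x - (-3)| < 1/400 / 4 = 1/1600.
So any delta <= 1/1600 works. Conversely, if delta > 1/1600, then x = -3 + 1/1600 satisfies |x - (-3)| = 1/1600 < delta but |f(x) - f(-3)| = 4 * 1/1600 = 1/400, which is not < 1/400; so no larger delta works.
Hence the largest such delta is 1/1600.

1/1600


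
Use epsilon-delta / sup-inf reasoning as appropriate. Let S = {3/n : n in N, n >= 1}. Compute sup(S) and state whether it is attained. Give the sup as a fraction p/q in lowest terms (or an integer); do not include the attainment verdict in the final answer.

Analysis:
- Values: 3, 3/2, 1, 3/4, ... strictly decreasing.
- The maximum is 3 (n=1); sup = 3 (attained).
- The set is bounded below by 0; 3/n -> 0 so 0 is the greatest lower bound.
- 0 is not in the set, so inf = 0 is not attained.
Conclusion: sup(S) = 3, attained in S.

3


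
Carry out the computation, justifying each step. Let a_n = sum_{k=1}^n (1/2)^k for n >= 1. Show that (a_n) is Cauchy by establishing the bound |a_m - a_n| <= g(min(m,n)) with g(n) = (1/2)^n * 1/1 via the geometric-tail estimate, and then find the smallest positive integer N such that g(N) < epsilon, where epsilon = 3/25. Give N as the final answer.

For m > n >= 1: |a_m - a_n| = sum_{k=n+1}^m (1/2)^k < sum_{k=n+1}^infinity (1/2)^k = (1/2)^(n+1) / (1 - 1/2) = (1/2)^n * (1/2) * (2/1) = (1/2)^n * 1/1.
So g(n) = (1/2)^n / 1. Since g(n) -> 0, (a_n) is Cauchy.
Now solve g(N) < 3/25: (1/2)^N / 1 < 3/25 <=> 2^N > 1 / (1 * 3/25) = 25/3.
Check powers of 2: 2^3 = 8 <= 25/3, 2^4 = 16 > 25/3.
So the smallest such N is 4. Check: g(4) = 1/(1 * 16) = 1/16 < 3/25.

4


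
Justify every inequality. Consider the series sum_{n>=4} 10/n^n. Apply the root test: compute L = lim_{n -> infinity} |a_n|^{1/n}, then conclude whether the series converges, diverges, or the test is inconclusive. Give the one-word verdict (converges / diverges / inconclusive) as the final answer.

Let a_n denote the general term. Form |a_n|^(1/n) and simplify:
|a_n|^(1/n) = 10^(1/n)/n
Take the limit as n -> infinity: L = 0.
Since L = 0 < 1, the root test implies convergence.

converges


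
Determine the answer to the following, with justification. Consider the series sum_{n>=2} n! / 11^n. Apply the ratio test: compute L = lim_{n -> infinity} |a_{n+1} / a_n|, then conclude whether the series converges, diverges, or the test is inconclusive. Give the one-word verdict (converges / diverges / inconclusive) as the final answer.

Let a_n denote the general term. Form the ratio a_{n+1}/a_n and simplify:
a_{n+1}/a_n = n/11 + 1/11
Take the limit as n -> infinity: L = infinity.
Since L = infinity > 1 (or L = infinity), the ratio test implies the series diverges.

diverges


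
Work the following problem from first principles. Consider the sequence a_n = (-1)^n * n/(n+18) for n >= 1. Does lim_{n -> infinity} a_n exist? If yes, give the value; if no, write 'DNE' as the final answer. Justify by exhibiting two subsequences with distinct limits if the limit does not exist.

Examine the behaviour of a_n along subsequences.
a_{2k} = 2k/(2k+18) -> 1. a_{2k+1} = -(2k+1)/(2k+19) -> -1.
Since these two subsequential limits are 1 and -1, distinct, the full sequence cannot converge (a convergent sequence has all subsequences tending to the same limit). So lim a_n does not exist.

DNE


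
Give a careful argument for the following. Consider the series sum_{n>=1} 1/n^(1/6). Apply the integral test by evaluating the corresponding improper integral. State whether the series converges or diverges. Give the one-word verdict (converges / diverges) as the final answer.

Let f(x) = x^(-1/6). Then f is positive, continuous, and decreasing on [1, infinity), so the integral test applies.
Compute the improper integral int_{1}^infinity f(x) dx:
  antiderivative F(x) = 6*x^(5/6)/5.
  As x -> infinity, F(x) -> infinity (since p = 1/6 < 1).
  So the integral diverges. By the integral test, the series diverges.

diverges


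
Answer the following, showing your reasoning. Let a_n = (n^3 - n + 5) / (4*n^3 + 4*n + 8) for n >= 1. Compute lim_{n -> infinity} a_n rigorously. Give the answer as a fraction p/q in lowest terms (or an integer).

Divide numerator and denominator by n^3, the highest power:
numerator / n^3 = 1 - 1/n^2 + 5/n^3
denominator / n^3 = 4 + 4/n^2 + 8/n^3
As n -> infinity, all terms of the form c/n^k (k >= 1) tend to 0.
So numerator / n^3 -> 1 and denominator / n^3 -> 4.
Therefore lim a_n = 1/4.

1/4


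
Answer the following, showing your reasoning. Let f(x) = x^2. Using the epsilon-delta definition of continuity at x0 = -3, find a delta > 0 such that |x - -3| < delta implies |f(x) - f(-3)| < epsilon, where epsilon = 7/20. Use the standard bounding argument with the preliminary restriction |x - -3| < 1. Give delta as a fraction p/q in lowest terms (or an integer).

Factor: |x^2 - (-3)^2| = |x - -3| * |x + -3|.
Impose |x - -3| < 1 first. Then |x + -3| = |(x - -3) + 2*(-3)| <= |x - -3| + 2*|-3| < 1 + 6 = 7.
So |x^2 - (-3)^2| < delta * 7.
We need delta * 7 <= 7/20, i.e. delta <= 7/20/7 = 1/20.
Since 1/20 < 1, this is tighter than 1; take delta = 1/20.
So delta = 1/20 works.

1/20


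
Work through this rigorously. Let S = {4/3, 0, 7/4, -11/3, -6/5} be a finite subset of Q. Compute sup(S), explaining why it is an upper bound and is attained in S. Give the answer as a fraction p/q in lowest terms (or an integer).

S is finite, so sup(S) = max(S).
Sorted decreasing:
7/4, 4/3, 0, -6/5, -11/3
The extremum is 7/4.
For every x in S, x <= 7/4. And 7/4 is in S, so it is attained.
Therefore sup(S) = 7/4.

7/4


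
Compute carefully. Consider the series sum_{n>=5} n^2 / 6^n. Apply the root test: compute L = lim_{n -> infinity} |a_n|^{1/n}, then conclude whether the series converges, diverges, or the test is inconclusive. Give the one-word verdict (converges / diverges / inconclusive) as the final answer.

Let a_n denote the general term. Form |a_n|^(1/n) and simplify:
|a_n|^(1/n) = n^(2/n)/6
Take the limit as n -> infinity: L = 1/6.
Since L = 1/6 < 1, the root test implies convergence.

converges


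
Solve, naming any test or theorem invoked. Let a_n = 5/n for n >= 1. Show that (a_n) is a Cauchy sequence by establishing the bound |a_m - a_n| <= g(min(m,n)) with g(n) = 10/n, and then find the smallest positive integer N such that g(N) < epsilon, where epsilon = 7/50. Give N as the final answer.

For any m, n >= 1, by the triangle inequality:
|a_m - a_n| = |5/m - 5/n| <= 5*1/m + 5*1/n <= 10/min(m,n).
So g(n) = 10/n bounds the Cauchy difference. Since g(n) -> 0, (a_n) is Cauchy.
Now solve g(N) < 7/50: 10/N < 7/50 <=> N > 10 / (7/50) = 500/7.
The smallest integer strictly greater than 500/7 is N = 72.
Check: g(72) = 10/72 = 5/36 < 7/50; g(71) = 10/71 >= 7/50. So N = 72.

72


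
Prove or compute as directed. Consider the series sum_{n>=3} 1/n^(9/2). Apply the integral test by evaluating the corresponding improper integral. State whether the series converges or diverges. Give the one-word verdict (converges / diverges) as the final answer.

Let f(x) = x^(-9/2). Then f is positive, continuous, and decreasing on [3, infinity), so the integral test applies.
Compute the improper integral int_{3}^infinity f(x) dx:
  antiderivative F(x) = -2/(7*x^(7/2)).
  As x -> infinity, F(x) -> 0 (since p = 9/2 > 1).
  So int = F(infinity) - F(3) = 0 - (-2*sqrt(3)/567) = 2*sqrt(3)/567.
  Finite, so by the integral test, the series converges.

converges


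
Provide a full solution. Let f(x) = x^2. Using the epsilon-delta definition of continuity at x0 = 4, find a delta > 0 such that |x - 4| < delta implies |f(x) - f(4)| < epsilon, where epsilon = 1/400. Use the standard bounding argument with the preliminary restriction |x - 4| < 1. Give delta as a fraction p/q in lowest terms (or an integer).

Factor: |x^2 - (4)^2| = |x - 4| * |x + 4|.
Impose |x - 4| < 1 first. Then |x + 4| = |(x - 4) + 2*(4)| <= |x - 4| + 2*|4| < 1 + 8 = 9.
So |x^2 - (4)^2| < delta * 9.
We need delta * 9 <= 1/400, i.e. delta <= 1/400/9 = 1/3600.
Since 1/3600 < 1, this is tighter than 1; take delta = 1/3600.
So delta = 1/3600 works.

1/3600


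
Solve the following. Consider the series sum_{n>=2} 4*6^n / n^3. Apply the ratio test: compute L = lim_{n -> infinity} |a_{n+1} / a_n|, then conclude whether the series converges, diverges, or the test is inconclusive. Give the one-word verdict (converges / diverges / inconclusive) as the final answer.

Let a_n denote the general term. Form the ratio a_{n+1}/a_n and simplify:
a_{n+1}/a_n = 6*n^3/(n + 1)^3
Take the limit as n -> infinity: L = 6.
Since L = 6 > 1 (or L = infinity), the ratio test implies the series diverges.

diverges


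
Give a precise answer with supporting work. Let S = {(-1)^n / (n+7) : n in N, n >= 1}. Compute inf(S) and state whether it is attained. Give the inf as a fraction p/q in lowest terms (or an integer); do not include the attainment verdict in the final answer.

Analysis:
- Values: -1/8, 1/9, -1/10, 1/11, -1/12, ...
- Positive terms (even n): 1/(2+7), 1/(4+7), ... decreasing -> max = 1/9 (n=2).
- Negative terms (odd n): -1/(1+7), -1/(3+7), ... increasing -> min = -1/8 (n=1).
- So sup = 1/9 (attained at n=2); inf = -1/8 (attained at n=1).
Conclusion: inf(S) = -1/8, attained in S.

-1/8


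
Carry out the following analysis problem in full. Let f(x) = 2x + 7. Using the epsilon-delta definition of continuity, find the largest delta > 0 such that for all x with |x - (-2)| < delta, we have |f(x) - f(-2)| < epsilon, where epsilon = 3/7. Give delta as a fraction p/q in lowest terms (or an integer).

We compute f(-2) = 2*(-2) + 7 = 3.
|f(x) - f(-2)| = |2x + 7 - (3)| = |2(x - (-2))| = 2|x - (-2)|.
We need 2|x - (-2)| < 3/7, i.e. |x - (-2)| < 3/7 / 2 = 3/14.
So any delta <= 3/14 works. Conversely, if delta > 3/14, then x = -2 + 3/14 satisfies |x - (-2)| = 3/14 < delta but |f(x) - f(-2)| = 2 * 3/14 = 3/7, which is not < 3/7; so no larger delta works.
Hence the largest such delta is 3/14.

3/14


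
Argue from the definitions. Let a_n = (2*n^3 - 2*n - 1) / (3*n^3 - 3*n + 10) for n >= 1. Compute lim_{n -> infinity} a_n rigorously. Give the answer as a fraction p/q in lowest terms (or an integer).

Divide numerator and denominator by n^3, the highest power:
numerator / n^3 = 2 - 2/n^2 - 1/n^3
denominator / n^3 = 3 - 3/n^2 + 10/n^3
As n -> infinity, all terms of the form c/n^k (k >= 1) tend to 0.
So numerator / n^3 -> 2 and denominator / n^3 -> 3.
Therefore lim a_n = 2/3.

2/3


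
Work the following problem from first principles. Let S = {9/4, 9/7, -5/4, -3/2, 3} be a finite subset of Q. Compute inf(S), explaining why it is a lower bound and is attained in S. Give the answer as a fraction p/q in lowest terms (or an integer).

S is finite, so inf(S) = min(S).
Sorted increasing:
-3/2, -5/4, 9/7, 9/4, 3
The extremum is -3/2.
For every x in S, x >= -3/2. And -3/2 is in S, so it is attained.
Therefore inf(S) = -3/2.

-3/2


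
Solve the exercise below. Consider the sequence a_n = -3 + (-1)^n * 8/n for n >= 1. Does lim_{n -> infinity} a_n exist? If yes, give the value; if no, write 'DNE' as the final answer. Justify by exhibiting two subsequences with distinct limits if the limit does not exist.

Examine the behaviour of a_n along subsequences.
Even-n subsequence a_{2k} = -3 + 8/(2k) -> -3. Odd-n subsequence a_{2k+1} = -3 - 8/(2k+1) -> -3. Both tend to -3, which suggests the limit is -3; verify directly.
|a_n - (-3)| = |(-1)^n * 8/n| = 8/n for every n >= 1.
Given epsilon > 0, choose a positive integer N > 8/epsilon. Then for all n >= N, |a_n - (-3)| = 8/n <= 8/N < epsilon.
So by the definition of the limit, lim a_n exists and equals -3.

-3


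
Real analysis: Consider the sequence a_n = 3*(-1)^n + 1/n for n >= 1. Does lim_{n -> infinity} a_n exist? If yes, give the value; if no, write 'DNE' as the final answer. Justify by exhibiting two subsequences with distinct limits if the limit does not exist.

Examine the behaviour of a_n along subsequences.
a_{2k} = 3 + 1/(2k) -> 3. a_{2k+1} = -3 + 1/(2k+1) -> -3.
Since these two subsequential limits are 3 and -3, distinct, the full sequence cannot converge (a convergent sequence has all subsequences tending to the same limit). So lim a_n does not exist.

DNE


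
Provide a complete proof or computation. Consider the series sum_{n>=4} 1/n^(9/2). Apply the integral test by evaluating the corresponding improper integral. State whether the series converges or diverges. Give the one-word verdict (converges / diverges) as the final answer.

Let f(x) = x^(-9/2). Then f is positive, continuous, and decreasing on [4, infinity), so the integral test applies.
Compute the improper integral int_{4}^infinity f(x) dx:
  antiderivative F(x) = -2/(7*x^(7/2)).
  As x -> infinity, F(x) -> 0 (since p = 9/2 > 1).
  So int = F(infinity) - F(4) = 0 - (-1/448) = 1/448.
  Finite, so by the integral test, the series converges.

converges


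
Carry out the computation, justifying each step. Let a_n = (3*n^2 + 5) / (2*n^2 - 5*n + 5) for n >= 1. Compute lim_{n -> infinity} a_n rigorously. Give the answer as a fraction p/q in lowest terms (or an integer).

Divide numerator and denominator by n^2, the highest power:
numerator / n^2 = 3 + 5/n^2
denominator / n^2 = 2 - 5/n + 5/n^2
As n -> infinity, all terms of the form c/n^k (k >= 1) tend to 0.
So numerator / n^2 -> 3 and denominator / n^2 -> 2.
Therefore lim a_n = 3/2.

3/2


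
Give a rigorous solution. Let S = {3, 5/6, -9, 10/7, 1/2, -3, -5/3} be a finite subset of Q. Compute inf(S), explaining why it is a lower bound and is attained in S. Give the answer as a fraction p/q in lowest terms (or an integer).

S is finite, so inf(S) = min(S).
Sorted increasing:
-9, -3, -5/3, 1/2, 5/6, 10/7, 3
The extremum is -9.
For every x in S, x >= -9. And -9 is in S, so it is attained.
Therefore inf(S) = -9.

-9


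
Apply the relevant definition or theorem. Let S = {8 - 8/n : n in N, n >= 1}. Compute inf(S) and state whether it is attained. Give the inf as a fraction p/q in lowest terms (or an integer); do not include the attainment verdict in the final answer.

Analysis:
- Values: 0, 4, 16/3, 6, ... strictly increasing.
- Minimum is 0 (n=1); inf = 0 (attained).
- 8 - 8/n -> 8 from below; sup = 8, not attained.
Conclusion: inf(S) = 0, attained in S.

0


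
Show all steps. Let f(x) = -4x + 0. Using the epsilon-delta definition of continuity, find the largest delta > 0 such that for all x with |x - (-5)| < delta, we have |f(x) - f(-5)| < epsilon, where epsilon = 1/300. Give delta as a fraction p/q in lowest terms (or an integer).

We compute f(-5) = -4*(-5) + 0 = 20.
|f(x) - f(-5)| = |-4x + 0 - (20)| = |-4(x - (-5))| = 4|x - (-5)|.
We need 4|x - (-5)| < 1/300, i.e. |x - (-5)| < 1/300 / 4 = 1/1200.
So any delta <= 1/1200 works. Conversely, if delta > 1/1200, then x = -5 + 1/1200 satisfies |x - (-5)| = 1/1200 < delta but |f(x) - f(-5)| = 4 * 1/1200 = 1/300, which is not < 1/300; so no larger delta works.
Hence the largest such delta is 1/1200.

1/1200


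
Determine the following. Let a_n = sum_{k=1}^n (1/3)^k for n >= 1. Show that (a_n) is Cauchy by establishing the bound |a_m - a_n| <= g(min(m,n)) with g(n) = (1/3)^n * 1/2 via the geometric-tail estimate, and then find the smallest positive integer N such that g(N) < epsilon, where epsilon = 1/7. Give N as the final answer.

For m > n >= 1: |a_m - a_n| = sum_{k=n+1}^m (1/3)^k < sum_{k=n+1}^infinity (1/3)^k = (1/3)^(n+1) / (1 - 1/3) = (1/3)^n * (1/3) * (3/2) = (1/3)^n * 1/2.
So g(n) = (1/3)^n / 2. Since g(n) -> 0, (a_n) is Cauchy.
Now solve g(N) < 1/7: (1/3)^N / 2 < 1/7 <=> 3^N > 1 / (2 * 1/7) = 7/2.
Check powers of 3: 3^1 = 3 <= 7/2, 3^2 = 9 > 7/2.
So the smallest such N is 2. Check: g(2) = 1/(2 * 9) = 1/18 < 1/7.

2


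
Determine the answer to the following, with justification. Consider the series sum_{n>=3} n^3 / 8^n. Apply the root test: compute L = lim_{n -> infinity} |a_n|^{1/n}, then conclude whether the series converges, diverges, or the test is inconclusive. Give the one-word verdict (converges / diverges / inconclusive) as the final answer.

Let a_n denote the general term. Form |a_n|^(1/n) and simplify:
|a_n|^(1/n) = n^(3/n)/8
Take the limit as n -> infinity: L = 1/8.
Since L = 1/8 < 1, the root test implies convergence.

converges


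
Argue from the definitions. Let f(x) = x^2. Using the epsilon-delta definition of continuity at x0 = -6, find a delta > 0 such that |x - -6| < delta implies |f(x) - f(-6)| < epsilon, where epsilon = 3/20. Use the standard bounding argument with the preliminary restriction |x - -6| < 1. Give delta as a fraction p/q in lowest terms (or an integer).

Factor: |x^2 - (-6)^2| = |x - -6| * |x + -6|.
Impose |x - -6| < 1 first. Then |x + -6| = |(x - -6) + 2*(-6)| <= |x - -6| + 2*|-6| < 1 + 12 = 13.
So |x^2 - (-6)^2| < delta * 13.
We need delta * 13 <= 3/20, i.e. delta <= 3/20/13 = 3/260.
Since 3/260 < 1, this is tighter than 1; take delta = 3/260.
So delta = 3/260 works.

3/260


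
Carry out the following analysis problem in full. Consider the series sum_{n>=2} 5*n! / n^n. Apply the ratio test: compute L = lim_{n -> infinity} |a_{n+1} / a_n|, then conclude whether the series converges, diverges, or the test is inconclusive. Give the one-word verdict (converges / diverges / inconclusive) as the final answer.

Let a_n denote the general term. Form the ratio a_{n+1}/a_n and simplify:
a_{n+1}/a_n = (n/(n + 1))^n
Take the limit as n -> infinity: L = exp(-1).
Since L = exp(-1) < 1, the ratio test implies the series converges.

converges


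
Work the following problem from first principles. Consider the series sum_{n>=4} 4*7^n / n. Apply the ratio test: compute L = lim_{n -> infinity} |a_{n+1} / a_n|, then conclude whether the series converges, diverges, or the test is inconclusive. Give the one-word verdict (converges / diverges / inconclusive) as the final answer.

Let a_n denote the general term. Form the ratio a_{n+1}/a_n and simplify:
a_{n+1}/a_n = 7*n/(n + 1)
Take the limit as n -> infinity: L = 7.
Since L = 7 > 1 (or L = infinity), the ratio test implies the series diverges.

diverges


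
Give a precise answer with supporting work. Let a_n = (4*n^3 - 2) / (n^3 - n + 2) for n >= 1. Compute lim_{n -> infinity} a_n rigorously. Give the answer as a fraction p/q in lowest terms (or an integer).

Divide numerator and denominator by n^3, the highest power:
numerator / n^3 = 4 - 2/n^3
denominator / n^3 = 1 - 1/n^2 + 2/n^3
As n -> infinity, all terms of the form c/n^k (k >= 1) tend to 0.
So numerator / n^3 -> 4 and denominator / n^3 -> 1.
Therefore lim a_n = 4.

4


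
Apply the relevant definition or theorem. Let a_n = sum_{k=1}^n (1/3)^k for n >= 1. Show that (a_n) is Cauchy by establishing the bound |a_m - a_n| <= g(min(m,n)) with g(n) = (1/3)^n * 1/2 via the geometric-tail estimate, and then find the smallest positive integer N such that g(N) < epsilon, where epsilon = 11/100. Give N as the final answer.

For m > n >= 1: |a_m - a_n| = sum_{k=n+1}^m (1/3)^k < sum_{k=n+1}^infinity (1/3)^k = (1/3)^(n+1) / (1 - 1/3) = (1/3)^n * (1/3) * (3/2) = (1/3)^n * 1/2.
So g(n) = (1/3)^n / 2. Since g(n) -> 0, (a_n) is Cauchy.
Now solve g(N) < 11/100: (1/3)^N / 2 < 11/100 <=> 3^N > 1 / (2 * 11/100) = 50/11.
Check powers of 3: 3^1 = 3 <= 50/11, 3^2 = 9 > 50/11.
So the smallest such N is 2. Check: g(2) = 1/(2 * 9) = 1/18 < 11/100.

2


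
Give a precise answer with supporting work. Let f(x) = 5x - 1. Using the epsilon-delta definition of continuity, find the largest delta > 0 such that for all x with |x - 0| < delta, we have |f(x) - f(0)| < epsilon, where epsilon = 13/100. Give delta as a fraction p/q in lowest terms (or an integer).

We compute f(0) = 5*(0) - 1 = -1.
|f(x) - f(0)| = |5x - 1 - (-1)| = |5(x - 0)| = 5|x - 0|.
We need 5|x - 0| < 13/100, i.e. |x - 0| < 13/100 / 5 = 13/500.
So any delta <= 13/500 works. Conversely, if delta > 13/500, then x = 0 + 13/500 satisfies |x - 0| = 13/500 < delta but |f(x) - f(0)| = 5 * 13/500 = 13/100, which is not < 13/100; so no larger delta works.
Hence the largest such delta is 13/500.

13/500


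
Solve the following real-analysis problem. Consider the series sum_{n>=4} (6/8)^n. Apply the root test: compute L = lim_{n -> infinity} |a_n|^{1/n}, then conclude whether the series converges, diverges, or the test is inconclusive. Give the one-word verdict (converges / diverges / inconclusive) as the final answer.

Let a_n denote the general term. Form |a_n|^(1/n) and simplify:
|a_n|^(1/n) = 3/4
Take the limit as n -> infinity: L = 3/4.
Since L = 3/4 < 1, the root test implies convergence.

converges
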